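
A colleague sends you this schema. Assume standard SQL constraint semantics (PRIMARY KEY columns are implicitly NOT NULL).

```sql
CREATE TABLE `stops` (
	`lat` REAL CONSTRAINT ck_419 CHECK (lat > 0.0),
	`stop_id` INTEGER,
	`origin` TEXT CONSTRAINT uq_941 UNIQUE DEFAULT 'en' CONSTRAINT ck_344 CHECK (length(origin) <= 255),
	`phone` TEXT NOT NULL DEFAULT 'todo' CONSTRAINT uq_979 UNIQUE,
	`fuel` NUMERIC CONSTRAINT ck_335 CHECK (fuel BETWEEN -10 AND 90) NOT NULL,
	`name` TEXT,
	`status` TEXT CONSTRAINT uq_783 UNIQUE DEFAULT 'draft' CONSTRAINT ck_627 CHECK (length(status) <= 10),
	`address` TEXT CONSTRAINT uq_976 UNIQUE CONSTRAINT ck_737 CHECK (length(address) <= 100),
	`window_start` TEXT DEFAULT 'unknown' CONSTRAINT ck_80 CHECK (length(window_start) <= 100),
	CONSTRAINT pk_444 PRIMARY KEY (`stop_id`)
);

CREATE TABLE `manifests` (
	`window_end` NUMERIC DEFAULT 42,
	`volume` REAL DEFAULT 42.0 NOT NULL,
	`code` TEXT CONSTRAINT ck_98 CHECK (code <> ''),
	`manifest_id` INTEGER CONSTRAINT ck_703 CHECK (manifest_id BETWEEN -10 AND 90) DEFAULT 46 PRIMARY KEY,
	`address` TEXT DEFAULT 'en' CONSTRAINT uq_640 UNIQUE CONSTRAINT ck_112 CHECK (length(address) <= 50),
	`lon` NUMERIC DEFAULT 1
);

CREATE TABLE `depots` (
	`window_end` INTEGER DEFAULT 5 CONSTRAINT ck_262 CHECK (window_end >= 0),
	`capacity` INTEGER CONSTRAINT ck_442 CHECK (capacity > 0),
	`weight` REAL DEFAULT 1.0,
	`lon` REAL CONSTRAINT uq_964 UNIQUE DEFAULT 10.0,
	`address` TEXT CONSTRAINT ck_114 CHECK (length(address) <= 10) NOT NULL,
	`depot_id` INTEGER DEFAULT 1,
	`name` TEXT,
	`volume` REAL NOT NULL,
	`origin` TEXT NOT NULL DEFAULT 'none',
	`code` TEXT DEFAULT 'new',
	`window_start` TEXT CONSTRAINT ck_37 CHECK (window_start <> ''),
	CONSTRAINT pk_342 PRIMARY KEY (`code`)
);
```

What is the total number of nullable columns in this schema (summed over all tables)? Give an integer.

stops: 6 nullable (lat, origin, name, status, address, window_start — PK (stop_id) and explicit NOT NULL columns excluded).
manifests: 4 nullable (window_end, code, address, lon — PK (manifest_id) and explicit NOT NULL columns excluded).
depots: 7 nullable (window_end, capacity, weight, lon, depot_id, name, window_start — PK (code) and explicit NOT NULL columns excluded).
Total: 6 + 4 + 7 = 17.

17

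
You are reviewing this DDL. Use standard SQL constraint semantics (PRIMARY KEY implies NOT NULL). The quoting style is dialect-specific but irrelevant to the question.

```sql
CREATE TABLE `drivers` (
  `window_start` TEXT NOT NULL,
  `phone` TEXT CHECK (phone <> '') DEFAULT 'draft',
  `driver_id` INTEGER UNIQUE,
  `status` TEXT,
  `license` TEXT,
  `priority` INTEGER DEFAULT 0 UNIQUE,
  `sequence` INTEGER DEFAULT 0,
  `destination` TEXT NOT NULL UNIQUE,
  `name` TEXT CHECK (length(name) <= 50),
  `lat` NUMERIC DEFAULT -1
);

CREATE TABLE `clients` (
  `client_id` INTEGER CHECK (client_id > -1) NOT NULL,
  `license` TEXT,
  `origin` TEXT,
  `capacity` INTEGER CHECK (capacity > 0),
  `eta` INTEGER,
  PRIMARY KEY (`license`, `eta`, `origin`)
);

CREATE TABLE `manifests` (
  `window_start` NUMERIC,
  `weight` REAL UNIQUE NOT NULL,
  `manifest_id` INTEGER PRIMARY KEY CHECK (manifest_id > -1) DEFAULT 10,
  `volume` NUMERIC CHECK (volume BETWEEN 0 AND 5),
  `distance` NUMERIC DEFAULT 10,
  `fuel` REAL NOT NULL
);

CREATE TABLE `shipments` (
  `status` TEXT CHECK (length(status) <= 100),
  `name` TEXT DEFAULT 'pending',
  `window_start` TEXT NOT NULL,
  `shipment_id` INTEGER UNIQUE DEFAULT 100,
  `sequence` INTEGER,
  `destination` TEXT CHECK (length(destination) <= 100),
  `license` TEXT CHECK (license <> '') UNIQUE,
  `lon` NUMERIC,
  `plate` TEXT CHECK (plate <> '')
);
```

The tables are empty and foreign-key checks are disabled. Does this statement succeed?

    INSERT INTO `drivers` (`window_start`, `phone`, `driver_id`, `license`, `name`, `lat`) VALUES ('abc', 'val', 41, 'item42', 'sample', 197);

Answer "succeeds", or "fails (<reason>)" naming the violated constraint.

fails (NOT NULL on destination)

destination is omitted from the column list and has no DEFAULT, so it would receive NULL.
But destination is declared NOT NULL.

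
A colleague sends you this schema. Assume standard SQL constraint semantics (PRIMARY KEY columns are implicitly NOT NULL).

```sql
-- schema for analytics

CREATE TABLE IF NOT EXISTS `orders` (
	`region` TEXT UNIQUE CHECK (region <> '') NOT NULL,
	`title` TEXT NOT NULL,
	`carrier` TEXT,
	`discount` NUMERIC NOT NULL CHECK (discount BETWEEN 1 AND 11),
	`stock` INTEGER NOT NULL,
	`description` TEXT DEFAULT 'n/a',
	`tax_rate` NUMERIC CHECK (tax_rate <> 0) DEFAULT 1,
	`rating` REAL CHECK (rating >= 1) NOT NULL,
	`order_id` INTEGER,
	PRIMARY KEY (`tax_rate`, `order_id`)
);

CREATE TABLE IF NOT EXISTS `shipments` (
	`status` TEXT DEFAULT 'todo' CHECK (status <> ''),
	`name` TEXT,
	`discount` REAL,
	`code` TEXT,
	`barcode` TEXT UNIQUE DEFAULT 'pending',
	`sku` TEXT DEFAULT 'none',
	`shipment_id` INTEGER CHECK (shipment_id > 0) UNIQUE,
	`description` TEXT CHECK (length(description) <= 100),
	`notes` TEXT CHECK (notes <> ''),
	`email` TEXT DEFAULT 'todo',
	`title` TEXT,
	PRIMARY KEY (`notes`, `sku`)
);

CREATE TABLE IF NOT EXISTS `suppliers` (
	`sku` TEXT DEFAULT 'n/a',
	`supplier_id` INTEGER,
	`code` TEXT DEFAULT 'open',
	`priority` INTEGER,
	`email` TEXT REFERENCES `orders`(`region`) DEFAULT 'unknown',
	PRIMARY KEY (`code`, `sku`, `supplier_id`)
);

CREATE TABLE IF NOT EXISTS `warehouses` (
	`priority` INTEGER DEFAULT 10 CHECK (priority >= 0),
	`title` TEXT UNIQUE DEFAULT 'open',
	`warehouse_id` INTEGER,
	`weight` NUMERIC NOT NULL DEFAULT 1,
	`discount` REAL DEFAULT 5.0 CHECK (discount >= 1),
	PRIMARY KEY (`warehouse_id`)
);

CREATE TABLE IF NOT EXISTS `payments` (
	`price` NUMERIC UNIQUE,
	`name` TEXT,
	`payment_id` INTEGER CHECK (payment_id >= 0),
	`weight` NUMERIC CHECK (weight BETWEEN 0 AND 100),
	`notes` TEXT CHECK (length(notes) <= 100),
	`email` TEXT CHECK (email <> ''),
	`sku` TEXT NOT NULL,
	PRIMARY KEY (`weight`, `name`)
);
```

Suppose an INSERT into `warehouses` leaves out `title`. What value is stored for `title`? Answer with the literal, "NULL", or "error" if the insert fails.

title has an explicit DEFAULT 'open'.
When the column is omitted from an INSERT, that default is used.

'open'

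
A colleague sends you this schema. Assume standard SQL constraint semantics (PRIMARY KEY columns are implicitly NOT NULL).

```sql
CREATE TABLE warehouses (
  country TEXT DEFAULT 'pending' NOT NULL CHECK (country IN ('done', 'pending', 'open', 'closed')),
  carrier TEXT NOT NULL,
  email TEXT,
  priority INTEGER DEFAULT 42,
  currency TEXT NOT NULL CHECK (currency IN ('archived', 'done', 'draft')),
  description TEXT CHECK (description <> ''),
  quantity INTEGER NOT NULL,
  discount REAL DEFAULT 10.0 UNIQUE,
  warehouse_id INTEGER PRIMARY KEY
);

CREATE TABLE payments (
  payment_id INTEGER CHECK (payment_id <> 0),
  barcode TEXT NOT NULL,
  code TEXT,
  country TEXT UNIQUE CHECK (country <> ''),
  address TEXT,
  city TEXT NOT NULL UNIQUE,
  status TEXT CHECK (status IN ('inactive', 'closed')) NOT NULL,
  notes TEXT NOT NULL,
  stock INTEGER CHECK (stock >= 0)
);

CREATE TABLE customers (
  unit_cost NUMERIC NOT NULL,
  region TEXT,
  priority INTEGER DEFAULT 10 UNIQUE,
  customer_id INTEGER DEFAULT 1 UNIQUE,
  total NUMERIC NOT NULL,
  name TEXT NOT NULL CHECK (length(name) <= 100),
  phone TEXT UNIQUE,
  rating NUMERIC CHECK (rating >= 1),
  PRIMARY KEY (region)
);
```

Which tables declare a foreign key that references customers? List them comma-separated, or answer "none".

none

No REFERENCES clause anywhere in the schema names customers.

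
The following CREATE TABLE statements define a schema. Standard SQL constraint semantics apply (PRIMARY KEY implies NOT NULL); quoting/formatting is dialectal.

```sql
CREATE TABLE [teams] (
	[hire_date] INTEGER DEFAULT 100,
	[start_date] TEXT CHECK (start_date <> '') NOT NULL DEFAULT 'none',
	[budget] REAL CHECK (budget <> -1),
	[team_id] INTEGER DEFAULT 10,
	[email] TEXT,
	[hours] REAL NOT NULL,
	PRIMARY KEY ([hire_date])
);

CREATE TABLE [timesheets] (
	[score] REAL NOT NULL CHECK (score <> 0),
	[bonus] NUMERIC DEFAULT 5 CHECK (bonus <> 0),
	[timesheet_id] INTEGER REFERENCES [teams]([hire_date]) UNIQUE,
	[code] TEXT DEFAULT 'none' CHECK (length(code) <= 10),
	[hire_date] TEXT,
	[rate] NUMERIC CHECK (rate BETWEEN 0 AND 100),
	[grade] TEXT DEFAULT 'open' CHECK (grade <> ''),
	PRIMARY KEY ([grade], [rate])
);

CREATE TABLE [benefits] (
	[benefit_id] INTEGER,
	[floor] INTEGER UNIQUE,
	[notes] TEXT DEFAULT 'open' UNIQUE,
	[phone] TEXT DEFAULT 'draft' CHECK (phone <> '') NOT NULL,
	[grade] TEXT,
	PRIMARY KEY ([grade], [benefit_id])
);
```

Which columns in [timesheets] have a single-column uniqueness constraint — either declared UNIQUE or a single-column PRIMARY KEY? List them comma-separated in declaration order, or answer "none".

timesheet_id

- score: no UNIQUE or single-column PK constraint.
- bonus: no UNIQUE or single-column PK constraint.
- timesheet_id: declared UNIQUE → unique.
- code: no UNIQUE or single-column PK constraint.
- hire_date: no UNIQUE or single-column PK constraint.
- rate: part of a composite PRIMARY KEY — only the tuple is unique, not this column on its own.
- grade: part of a composite PRIMARY KEY — only the tuple is unique, not this column on its own.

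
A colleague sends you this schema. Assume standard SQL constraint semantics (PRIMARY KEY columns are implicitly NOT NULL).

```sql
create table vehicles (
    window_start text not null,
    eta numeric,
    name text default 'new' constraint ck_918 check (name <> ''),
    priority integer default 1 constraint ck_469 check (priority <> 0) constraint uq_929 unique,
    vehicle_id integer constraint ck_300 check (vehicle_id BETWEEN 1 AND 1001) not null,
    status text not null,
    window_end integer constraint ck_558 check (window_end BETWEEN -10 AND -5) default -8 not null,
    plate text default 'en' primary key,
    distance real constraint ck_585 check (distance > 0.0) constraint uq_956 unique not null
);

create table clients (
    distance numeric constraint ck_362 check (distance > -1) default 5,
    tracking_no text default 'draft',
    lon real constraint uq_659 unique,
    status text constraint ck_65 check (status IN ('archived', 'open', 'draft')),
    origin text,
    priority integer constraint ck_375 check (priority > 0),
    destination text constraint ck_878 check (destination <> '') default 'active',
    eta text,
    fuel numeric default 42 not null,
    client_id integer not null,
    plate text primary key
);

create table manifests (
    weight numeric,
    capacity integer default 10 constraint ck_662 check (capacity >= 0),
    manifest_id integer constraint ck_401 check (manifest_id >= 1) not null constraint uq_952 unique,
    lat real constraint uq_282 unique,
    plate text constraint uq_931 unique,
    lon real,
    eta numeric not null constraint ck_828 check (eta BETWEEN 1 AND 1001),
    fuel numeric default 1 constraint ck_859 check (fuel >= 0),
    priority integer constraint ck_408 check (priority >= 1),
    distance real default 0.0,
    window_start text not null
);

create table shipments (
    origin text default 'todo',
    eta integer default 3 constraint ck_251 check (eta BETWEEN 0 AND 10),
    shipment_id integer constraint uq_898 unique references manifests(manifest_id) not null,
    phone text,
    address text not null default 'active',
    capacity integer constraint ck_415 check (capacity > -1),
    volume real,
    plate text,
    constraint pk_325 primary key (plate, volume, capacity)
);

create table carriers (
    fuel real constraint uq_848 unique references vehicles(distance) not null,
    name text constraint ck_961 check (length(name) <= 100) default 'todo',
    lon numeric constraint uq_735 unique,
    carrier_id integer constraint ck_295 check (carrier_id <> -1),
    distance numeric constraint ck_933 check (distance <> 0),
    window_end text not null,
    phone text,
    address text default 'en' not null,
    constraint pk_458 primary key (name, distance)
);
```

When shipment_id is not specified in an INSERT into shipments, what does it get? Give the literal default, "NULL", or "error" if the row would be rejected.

error

shipment_id has no DEFAULT clause.
Omitting it would insert NULL, but it is declared NOT NULL, so the INSERT fails.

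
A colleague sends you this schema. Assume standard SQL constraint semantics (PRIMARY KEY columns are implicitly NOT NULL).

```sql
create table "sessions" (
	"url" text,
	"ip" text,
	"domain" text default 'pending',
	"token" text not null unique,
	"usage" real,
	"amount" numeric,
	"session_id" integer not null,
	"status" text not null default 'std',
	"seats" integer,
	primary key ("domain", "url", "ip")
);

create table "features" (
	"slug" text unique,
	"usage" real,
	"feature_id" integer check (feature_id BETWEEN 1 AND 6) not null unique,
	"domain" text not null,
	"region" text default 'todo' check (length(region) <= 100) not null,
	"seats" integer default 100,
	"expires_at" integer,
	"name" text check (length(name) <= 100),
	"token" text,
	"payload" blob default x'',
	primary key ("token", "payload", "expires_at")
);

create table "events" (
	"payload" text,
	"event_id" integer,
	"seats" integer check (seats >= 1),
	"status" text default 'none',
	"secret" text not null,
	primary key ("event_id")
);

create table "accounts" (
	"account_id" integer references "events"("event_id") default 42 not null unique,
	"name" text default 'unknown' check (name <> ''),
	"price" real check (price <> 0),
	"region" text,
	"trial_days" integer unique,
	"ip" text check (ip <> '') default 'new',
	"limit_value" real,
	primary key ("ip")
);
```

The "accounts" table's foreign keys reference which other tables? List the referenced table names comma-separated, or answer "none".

events

- account_id REFERENCES events(event_id).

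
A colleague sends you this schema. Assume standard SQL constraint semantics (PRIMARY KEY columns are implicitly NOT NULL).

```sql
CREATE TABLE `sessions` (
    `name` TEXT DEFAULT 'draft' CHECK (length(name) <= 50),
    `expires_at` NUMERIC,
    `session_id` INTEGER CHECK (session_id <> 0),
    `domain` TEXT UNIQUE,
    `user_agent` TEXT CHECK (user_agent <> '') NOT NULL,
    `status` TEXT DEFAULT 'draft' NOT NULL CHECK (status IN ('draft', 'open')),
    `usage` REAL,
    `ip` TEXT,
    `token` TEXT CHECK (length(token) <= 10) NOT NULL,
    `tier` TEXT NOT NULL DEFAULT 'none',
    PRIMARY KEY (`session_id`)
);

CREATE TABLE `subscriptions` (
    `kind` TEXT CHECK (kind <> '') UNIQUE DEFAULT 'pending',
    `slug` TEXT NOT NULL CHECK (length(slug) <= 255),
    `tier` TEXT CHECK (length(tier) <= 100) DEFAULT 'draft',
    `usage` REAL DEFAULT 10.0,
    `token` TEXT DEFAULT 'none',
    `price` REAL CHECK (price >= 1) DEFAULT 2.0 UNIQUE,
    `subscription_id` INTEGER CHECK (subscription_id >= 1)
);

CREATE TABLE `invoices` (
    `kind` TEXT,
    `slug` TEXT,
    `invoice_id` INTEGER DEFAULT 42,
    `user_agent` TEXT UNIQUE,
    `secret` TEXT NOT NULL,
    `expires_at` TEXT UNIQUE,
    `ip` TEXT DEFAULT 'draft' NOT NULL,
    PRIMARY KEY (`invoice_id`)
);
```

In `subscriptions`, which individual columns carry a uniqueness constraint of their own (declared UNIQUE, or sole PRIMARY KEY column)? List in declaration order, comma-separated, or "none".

kind, price

- kind: declared UNIQUE → unique.
- slug: no UNIQUE or single-column PK constraint.
- tier: no UNIQUE or single-column PK constraint.
- usage: no UNIQUE or single-column PK constraint.
- token: no UNIQUE or single-column PK constraint.
- price: declared UNIQUE → unique.
- subscription_id: no UNIQUE or single-column PK constraint.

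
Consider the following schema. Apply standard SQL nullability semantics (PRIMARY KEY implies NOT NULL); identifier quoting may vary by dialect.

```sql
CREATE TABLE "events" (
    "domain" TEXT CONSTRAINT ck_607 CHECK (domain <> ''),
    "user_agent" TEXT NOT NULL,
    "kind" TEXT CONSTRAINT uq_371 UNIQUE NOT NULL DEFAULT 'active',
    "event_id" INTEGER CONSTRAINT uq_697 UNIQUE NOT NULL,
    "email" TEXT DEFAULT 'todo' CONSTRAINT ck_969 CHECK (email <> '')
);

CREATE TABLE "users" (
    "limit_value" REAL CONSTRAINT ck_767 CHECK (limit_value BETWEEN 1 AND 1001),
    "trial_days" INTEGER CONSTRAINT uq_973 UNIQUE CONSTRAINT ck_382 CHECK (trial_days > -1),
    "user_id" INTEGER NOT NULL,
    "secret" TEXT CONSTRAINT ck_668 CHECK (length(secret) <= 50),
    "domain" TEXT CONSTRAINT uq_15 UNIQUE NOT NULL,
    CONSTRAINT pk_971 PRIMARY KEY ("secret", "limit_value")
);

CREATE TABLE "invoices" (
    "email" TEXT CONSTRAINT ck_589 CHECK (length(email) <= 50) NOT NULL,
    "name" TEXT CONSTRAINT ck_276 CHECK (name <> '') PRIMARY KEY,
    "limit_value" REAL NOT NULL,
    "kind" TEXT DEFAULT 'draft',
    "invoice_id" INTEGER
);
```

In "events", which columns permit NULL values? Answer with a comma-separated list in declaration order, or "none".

domain, email

- domain: CHECK does not forbid NULL (a CHECK constraint passes when its expression is NULL) → nullable.
- user_agent: declared NOT NULL → not nullable.
- kind: declared NOT NULL → not nullable.
- event_id: declared NOT NULL → not nullable.
- email: CHECK does not forbid NULL (a CHECK constraint passes when its expression is NULL) → nullable.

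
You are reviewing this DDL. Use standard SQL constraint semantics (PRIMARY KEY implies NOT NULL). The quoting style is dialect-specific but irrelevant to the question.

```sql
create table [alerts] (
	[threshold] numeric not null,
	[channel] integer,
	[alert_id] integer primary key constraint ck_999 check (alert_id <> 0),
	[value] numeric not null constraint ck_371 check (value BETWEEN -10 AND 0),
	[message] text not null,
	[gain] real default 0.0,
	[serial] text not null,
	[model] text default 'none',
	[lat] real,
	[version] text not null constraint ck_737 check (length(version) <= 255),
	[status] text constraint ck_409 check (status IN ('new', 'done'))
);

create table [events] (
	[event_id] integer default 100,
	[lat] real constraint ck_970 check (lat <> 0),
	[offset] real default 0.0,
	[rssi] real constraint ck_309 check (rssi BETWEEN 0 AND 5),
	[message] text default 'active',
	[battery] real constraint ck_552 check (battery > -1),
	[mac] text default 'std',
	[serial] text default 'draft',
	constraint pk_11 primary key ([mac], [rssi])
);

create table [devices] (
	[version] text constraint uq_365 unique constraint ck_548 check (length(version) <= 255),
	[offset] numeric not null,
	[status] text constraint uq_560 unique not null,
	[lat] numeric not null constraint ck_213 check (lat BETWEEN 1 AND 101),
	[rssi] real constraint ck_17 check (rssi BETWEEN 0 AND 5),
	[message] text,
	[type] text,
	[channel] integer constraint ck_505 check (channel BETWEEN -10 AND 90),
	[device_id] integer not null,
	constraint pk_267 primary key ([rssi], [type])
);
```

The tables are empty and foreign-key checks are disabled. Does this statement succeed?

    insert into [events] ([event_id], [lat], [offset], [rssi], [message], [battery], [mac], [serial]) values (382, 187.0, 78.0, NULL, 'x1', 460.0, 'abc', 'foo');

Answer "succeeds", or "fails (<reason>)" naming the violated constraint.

rssi is explicitly set to NULL, but rssi is part of the PRIMARY KEY (implied NOT NULL).

fails (NOT NULL on rssi)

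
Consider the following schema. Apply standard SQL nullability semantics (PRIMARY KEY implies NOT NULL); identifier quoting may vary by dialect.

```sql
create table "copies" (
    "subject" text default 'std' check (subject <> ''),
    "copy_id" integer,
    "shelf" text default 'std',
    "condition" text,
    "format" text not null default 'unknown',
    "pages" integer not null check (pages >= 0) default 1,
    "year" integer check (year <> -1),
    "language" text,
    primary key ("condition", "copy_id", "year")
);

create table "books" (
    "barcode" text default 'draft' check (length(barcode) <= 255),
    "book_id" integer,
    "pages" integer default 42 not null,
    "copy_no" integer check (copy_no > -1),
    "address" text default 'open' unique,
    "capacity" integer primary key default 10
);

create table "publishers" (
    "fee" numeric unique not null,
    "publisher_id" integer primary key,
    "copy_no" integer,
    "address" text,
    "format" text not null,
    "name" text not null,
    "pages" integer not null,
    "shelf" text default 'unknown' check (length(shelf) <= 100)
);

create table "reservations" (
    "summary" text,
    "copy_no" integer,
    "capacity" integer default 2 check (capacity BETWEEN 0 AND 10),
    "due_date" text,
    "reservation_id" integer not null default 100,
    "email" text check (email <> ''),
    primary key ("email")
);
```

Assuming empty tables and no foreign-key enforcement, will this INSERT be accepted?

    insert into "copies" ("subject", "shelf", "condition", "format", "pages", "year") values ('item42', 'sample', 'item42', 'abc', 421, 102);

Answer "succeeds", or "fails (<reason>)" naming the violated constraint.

copy_id is omitted from the column list and has no DEFAULT, so it would receive NULL.
But copy_id is part of the PRIMARY KEY (implied NOT NULL).

fails (NOT NULL on copy_id)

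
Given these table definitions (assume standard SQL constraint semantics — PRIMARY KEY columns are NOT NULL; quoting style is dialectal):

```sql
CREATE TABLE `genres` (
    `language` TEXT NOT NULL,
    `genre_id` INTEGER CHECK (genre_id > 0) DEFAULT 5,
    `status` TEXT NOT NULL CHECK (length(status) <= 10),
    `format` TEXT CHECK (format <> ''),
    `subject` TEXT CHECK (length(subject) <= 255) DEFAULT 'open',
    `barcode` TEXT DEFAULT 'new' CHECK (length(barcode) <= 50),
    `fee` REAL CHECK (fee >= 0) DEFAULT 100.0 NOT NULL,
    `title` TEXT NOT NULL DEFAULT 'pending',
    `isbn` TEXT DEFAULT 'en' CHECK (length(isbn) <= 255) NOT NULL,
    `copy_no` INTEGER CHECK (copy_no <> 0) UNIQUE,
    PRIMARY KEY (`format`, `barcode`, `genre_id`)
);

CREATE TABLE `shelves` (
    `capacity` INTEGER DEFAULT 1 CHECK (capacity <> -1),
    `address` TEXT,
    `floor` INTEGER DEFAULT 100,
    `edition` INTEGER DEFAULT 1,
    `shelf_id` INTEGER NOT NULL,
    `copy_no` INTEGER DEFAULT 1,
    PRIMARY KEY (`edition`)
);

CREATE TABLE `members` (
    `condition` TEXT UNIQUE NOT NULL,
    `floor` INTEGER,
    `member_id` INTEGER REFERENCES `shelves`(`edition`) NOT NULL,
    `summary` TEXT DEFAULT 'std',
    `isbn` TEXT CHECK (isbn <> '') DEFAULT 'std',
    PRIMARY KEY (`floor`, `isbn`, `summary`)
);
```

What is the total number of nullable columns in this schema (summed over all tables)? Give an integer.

6

genres: 2 nullable (subject, copy_no — PK (format, barcode, genre_id) and explicit NOT NULL columns excluded).
shelves: 4 nullable (capacity, address, floor, copy_no — PK (edition) and explicit NOT NULL columns excluded).
members: 0 nullable (none — PK (floor, isbn, summary) and explicit NOT NULL columns excluded).
Total: 2 + 4 + 0 = 6.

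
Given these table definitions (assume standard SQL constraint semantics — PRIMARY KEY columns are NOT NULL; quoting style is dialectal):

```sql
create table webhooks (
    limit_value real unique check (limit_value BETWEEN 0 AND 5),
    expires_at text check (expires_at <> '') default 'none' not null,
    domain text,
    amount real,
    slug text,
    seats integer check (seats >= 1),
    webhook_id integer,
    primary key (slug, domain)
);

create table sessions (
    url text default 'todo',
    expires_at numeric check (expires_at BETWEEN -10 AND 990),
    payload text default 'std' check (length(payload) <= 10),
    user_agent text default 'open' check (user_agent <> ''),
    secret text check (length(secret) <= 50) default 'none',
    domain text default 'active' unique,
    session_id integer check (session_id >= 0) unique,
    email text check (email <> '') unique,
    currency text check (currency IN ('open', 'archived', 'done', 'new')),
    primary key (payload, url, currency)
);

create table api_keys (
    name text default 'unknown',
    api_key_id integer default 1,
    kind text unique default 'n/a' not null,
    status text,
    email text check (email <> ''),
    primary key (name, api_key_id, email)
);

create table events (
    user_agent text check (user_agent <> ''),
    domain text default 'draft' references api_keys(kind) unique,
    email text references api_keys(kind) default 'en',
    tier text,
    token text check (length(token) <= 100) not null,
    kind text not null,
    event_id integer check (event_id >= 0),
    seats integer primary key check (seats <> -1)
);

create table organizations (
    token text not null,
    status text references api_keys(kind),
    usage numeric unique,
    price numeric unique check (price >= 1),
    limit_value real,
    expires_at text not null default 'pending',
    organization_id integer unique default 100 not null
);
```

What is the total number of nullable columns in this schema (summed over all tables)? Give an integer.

webhooks: 4 nullable (limit_value, amount, seats, webhook_id — PK (slug, domain) and explicit NOT NULL columns excluded).
sessions: 6 nullable (expires_at, user_agent, secret, domain, session_id, email — PK (payload, url, currency) and explicit NOT NULL columns excluded).
api_keys: 1 nullable (status — PK (name, api_key_id, email) and explicit NOT NULL columns excluded).
events: 5 nullable (user_agent, domain, email, tier, event_id — PK (seats) and explicit NOT NULL columns excluded).
organizations: 4 nullable (status, usage, price, limit_value — PK none and explicit NOT NULL columns excluded).
Total: 4 + 6 + 1 + 5 + 4 = 20.

20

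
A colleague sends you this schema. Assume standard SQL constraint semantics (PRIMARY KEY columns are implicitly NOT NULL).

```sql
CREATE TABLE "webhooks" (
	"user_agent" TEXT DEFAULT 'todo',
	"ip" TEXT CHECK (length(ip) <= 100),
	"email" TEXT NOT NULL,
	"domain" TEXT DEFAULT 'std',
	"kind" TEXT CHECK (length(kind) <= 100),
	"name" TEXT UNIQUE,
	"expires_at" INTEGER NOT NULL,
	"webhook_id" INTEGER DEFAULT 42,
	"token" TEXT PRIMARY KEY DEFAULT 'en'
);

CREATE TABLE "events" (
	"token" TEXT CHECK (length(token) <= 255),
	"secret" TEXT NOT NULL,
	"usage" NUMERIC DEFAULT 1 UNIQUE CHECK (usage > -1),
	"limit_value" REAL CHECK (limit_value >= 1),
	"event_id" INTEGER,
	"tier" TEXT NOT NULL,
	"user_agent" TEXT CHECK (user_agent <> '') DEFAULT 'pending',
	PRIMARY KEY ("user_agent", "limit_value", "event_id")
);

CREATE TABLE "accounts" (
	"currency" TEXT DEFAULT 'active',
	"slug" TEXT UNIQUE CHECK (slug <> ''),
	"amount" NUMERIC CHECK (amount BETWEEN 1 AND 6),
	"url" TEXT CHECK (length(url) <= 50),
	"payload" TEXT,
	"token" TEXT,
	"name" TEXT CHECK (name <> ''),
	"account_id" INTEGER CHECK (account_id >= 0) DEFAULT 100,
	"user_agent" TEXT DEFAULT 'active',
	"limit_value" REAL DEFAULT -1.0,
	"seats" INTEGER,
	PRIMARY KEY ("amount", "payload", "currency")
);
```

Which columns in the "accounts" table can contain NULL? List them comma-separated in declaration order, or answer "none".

slug, url, token, name, account_id, user_agent, limit_value, seats

- currency: part of the PRIMARY KEY, which implies NOT NULL → not nullable.
- slug: CHECK does not forbid NULL (a CHECK constraint passes when its expression is NULL) → nullable.
- amount: part of the PRIMARY KEY, which implies NOT NULL → not nullable.
- url: CHECK does not forbid NULL (a CHECK constraint passes when its expression is NULL) → nullable.
- payload: part of the PRIMARY KEY, which implies NOT NULL → not nullable.
- token: no NOT NULL constraint applies → nullable.
- name: CHECK does not forbid NULL (a CHECK constraint passes when its expression is NULL) → nullable.
- account_id: CHECK does not forbid NULL (a CHECK constraint passes when its expression is NULL) → nullable.
- user_agent: DEFAULT only fills an omitted column; an explicit NULL is still allowed → nullable.
- limit_value: DEFAULT only fills an omitted column; an explicit NULL is still allowed → nullable.
- seats: no NOT NULL constraint applies → nullable.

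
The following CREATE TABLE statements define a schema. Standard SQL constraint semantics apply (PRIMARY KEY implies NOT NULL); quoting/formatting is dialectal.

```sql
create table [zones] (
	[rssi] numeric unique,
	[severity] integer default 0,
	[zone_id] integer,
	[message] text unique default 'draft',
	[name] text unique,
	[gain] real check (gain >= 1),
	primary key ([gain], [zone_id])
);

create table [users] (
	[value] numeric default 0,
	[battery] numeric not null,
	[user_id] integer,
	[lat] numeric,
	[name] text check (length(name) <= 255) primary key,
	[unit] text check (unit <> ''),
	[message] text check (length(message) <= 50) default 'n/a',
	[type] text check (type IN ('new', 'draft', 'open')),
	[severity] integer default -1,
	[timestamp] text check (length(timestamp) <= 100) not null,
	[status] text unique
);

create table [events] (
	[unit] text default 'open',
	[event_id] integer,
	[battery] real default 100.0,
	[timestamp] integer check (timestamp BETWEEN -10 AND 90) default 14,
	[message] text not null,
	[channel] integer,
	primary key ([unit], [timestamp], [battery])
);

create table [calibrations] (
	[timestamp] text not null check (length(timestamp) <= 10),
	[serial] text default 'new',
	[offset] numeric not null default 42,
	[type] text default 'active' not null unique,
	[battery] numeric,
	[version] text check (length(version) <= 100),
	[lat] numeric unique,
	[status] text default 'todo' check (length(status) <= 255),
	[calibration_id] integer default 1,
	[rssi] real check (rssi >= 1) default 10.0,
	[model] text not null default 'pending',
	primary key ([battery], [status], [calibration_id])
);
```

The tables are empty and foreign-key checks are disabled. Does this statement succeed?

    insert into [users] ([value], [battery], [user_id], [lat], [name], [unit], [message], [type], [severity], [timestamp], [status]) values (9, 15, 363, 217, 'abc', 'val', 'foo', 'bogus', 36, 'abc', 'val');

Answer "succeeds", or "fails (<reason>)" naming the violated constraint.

The value 'bogus' for type violates CHECK (type IN ('new', 'draft', 'open')).

fails (CHECK on type)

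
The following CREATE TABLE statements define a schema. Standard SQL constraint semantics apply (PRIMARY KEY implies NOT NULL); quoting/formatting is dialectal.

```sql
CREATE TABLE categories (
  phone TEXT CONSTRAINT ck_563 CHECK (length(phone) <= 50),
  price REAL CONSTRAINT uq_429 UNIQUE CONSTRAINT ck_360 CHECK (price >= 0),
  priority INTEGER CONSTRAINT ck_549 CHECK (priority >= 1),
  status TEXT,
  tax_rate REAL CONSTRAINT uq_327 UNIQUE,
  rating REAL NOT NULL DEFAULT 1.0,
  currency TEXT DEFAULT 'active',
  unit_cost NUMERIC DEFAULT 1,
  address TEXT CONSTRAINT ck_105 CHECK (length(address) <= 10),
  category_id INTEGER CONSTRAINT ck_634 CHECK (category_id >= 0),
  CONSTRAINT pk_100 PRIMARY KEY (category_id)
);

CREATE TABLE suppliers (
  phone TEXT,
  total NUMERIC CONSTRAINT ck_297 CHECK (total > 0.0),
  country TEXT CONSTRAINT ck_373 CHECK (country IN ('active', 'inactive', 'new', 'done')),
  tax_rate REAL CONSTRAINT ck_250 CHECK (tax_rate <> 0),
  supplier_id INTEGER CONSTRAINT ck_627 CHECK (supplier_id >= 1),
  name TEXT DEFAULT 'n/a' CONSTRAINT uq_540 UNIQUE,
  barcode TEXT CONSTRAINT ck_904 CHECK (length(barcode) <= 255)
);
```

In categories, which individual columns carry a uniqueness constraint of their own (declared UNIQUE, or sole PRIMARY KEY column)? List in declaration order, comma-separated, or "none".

- phone: no UNIQUE or single-column PK constraint.
- price: declared UNIQUE → unique.
- priority: no UNIQUE or single-column PK constraint.
- status: no UNIQUE or single-column PK constraint.
- tax_rate: declared UNIQUE → unique.
- rating: no UNIQUE or single-column PK constraint.
- currency: no UNIQUE or single-column PK constraint.
- unit_cost: no UNIQUE or single-column PK constraint.
- address: no UNIQUE or single-column PK constraint.
- category_id: single-column PRIMARY KEY → unique.

price, tax_rate, category_id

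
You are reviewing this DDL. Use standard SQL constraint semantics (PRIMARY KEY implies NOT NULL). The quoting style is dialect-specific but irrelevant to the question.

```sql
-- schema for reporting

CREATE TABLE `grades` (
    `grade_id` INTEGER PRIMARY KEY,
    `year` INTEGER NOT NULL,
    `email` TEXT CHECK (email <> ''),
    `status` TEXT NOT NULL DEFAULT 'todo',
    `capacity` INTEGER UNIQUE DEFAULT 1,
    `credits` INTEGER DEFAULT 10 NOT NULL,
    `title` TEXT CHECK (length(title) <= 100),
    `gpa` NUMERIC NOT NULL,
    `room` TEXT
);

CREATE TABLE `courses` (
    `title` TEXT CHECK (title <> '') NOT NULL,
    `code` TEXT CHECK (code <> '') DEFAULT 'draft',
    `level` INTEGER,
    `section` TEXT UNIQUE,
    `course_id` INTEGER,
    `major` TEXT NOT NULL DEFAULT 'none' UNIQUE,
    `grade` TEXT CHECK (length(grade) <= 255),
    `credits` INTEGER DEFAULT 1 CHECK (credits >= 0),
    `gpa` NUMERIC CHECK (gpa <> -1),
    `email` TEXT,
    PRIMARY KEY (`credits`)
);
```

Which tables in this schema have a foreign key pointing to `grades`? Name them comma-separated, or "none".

No REFERENCES clause anywhere in the schema names grades.

none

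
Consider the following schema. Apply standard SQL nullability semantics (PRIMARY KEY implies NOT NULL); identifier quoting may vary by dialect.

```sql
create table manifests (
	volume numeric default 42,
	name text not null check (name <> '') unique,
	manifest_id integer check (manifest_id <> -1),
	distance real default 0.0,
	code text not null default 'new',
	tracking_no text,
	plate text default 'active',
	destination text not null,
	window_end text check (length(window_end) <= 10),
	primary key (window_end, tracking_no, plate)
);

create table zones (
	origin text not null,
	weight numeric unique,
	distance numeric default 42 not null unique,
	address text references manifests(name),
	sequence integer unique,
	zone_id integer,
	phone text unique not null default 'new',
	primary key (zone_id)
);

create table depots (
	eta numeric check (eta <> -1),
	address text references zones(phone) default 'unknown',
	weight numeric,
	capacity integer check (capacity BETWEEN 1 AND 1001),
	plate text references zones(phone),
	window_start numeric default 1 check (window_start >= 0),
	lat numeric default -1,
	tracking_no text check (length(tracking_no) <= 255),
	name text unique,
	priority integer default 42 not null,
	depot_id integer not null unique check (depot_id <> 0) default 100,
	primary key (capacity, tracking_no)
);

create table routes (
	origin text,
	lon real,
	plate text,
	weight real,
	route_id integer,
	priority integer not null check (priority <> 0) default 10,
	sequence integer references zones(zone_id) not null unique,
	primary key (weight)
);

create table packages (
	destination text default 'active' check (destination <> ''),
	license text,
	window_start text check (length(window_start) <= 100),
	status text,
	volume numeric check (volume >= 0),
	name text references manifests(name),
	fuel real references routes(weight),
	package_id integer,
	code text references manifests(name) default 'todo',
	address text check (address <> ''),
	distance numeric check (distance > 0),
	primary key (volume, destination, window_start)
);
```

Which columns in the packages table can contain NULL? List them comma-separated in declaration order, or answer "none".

license, status, name, fuel, package_id, code, address, distance

- destination: part of the PRIMARY KEY, which implies NOT NULL → not nullable.
- license: no NOT NULL constraint applies → nullable.
- window_start: part of the PRIMARY KEY, which implies NOT NULL → not nullable.
- status: no NOT NULL constraint applies → nullable.
- volume: part of the PRIMARY KEY, which implies NOT NULL → not nullable.
- name: a foreign key column may be NULL unless separately constrained → nullable.
- fuel: a foreign key column may be NULL unless separately constrained → nullable.
- package_id: no NOT NULL constraint applies → nullable.
- code: a foreign key column may be NULL unless separately constrained → nullable.
- address: CHECK does not forbid NULL (a CHECK constraint passes when its expression is NULL) → nullable.
- distance: CHECK does not forbid NULL (a CHECK constraint passes when its expression is NULL) → nullable.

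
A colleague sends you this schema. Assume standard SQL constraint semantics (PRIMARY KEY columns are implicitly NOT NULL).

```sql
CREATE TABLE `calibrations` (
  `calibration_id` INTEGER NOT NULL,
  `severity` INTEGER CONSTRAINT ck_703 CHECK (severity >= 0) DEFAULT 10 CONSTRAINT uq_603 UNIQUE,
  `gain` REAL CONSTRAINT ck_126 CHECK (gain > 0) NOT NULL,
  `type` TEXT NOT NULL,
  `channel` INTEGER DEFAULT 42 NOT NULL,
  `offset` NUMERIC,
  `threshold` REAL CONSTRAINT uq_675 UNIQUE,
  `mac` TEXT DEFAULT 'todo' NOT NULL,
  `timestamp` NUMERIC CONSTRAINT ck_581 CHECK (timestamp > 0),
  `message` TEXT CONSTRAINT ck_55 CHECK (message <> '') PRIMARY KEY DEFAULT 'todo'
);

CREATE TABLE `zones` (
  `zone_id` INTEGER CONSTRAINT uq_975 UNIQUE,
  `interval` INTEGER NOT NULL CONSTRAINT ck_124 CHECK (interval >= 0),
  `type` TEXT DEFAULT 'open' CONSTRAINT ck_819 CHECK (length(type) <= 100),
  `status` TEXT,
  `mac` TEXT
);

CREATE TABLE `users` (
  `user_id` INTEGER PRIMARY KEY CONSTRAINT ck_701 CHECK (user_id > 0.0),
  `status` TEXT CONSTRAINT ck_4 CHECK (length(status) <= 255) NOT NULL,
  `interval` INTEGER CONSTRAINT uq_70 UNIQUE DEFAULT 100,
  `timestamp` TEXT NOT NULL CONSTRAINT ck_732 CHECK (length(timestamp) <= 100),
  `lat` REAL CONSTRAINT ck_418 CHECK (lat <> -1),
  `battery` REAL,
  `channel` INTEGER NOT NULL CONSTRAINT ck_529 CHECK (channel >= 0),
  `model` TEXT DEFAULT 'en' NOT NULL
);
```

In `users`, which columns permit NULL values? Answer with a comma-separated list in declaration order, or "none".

- user_id: part of the PRIMARY KEY, which implies NOT NULL → not nullable.
- status: declared NOT NULL → not nullable.
- interval: UNIQUE does not imply NOT NULL → nullable.
- timestamp: declared NOT NULL → not nullable.
- lat: CHECK does not forbid NULL (a CHECK constraint passes when its expression is NULL) → nullable.
- battery: no NOT NULL constraint applies → nullable.
- channel: declared NOT NULL → not nullable.
- model: declared NOT NULL → not nullable.

interval, lat, battery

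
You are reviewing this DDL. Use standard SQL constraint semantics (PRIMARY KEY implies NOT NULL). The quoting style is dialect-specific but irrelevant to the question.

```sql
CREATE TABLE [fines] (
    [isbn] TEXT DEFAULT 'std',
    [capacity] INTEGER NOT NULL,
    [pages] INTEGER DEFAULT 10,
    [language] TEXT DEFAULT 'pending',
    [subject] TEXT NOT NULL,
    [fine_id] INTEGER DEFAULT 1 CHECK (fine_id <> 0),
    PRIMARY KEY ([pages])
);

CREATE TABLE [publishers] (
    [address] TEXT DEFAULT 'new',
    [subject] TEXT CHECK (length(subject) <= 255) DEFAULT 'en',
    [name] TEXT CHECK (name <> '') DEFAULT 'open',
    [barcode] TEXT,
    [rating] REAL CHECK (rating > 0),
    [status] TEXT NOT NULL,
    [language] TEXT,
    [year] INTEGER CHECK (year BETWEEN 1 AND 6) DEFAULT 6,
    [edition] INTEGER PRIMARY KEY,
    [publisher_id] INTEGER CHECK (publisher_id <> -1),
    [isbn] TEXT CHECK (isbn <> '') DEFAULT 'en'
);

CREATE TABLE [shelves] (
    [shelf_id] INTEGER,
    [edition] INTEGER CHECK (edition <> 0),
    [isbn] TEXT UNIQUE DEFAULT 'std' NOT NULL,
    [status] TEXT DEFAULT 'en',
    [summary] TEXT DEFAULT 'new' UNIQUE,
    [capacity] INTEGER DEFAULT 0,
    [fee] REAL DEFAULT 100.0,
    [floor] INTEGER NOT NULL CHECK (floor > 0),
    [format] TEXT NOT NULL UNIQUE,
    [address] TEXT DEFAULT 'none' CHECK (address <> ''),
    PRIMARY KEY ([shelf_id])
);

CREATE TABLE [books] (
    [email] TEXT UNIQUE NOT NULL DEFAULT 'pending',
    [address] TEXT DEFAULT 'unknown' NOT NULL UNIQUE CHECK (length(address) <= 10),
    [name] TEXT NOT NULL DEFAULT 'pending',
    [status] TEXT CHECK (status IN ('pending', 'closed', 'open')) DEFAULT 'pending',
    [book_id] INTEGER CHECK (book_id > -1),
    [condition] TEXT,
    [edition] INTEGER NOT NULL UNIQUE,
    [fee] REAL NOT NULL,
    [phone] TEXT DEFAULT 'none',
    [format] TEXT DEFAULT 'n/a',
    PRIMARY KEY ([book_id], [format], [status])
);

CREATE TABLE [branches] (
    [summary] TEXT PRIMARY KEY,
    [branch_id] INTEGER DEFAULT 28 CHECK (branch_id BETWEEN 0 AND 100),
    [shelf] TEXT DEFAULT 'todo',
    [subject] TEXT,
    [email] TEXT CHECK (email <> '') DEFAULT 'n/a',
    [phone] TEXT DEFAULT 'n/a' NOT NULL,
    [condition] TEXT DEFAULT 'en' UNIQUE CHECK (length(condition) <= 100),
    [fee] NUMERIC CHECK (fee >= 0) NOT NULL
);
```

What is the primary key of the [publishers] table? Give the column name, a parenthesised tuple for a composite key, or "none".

edition is declared PRIMARY KEY inline on the column.

edition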